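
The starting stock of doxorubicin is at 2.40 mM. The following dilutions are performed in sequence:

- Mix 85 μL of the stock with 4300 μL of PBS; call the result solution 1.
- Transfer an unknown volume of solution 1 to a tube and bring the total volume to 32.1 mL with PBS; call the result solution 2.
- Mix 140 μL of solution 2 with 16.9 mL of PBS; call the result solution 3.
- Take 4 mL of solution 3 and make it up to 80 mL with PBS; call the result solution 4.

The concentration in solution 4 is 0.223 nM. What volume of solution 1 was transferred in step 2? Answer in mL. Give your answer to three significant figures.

0.375 mL

Step 1: 85 μL + 4300 μL = 4385 μL total → factor 4385/85 = 51.588
Step 2: v brought to 32.1 mL → factor = 32.1 mL/v
Step 3: 140 μL + 16.9 mL = 17040 μL total → factor 17040/140 = 121.71
Step 4: 4 mL brought to 80 mL → factor 80/4 = 20
Product of known-step factors = 1.2558 × 10^5
Overall factor = 2.40 mM / (0.223 nM) = 1.0762 × 10^7
Step-2 factor = 1.0762 × 10^7 / 1.2558 × 10^5 = 85.701
v = 32.1 mL / 85.701 = 0.375 mL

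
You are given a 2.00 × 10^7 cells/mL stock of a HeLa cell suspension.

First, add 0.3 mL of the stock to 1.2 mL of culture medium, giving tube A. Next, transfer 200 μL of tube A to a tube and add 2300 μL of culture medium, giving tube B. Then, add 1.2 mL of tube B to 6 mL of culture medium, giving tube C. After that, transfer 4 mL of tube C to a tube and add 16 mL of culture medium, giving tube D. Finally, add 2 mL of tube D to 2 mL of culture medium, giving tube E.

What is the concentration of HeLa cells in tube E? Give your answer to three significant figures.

5.33 × 10^3 cells/mL

Step 1: 0.3 mL + 1.2 mL = 1.5 mL total → factor 1.5/0.3 = 5
Step 2: 200 μL + 2300 μL = 2500 μL total → factor 2500/200 = 12.5
Step 3: 1.2 mL + 6 mL = 7.2 mL total → factor 7.2/1.2 = 6
Step 4: 4 mL + 16 mL = 20 mL total → factor 20/4 = 5
Step 5: 2 mL + 2 mL = 4 mL total → factor 4/2 = 2
Overall dilution factor = 5 × 12.5 × 6 × 5 × 2 = 3750
Final = 2.00 × 10^7 cells/mL / 3750 = 5.33 × 10^3 cells/mL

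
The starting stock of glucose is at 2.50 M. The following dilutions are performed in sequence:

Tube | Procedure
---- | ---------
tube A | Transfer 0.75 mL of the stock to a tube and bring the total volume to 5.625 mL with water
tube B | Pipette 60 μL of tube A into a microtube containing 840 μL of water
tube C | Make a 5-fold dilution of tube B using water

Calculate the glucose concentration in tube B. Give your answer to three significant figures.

Step 1: 0.75 mL brought to 5.625 mL → factor 5.625/0.75 = 7.5
Step 2: 60 μL + 840 μL = 900 μL total → factor 900/60 = 15
Dilution factor through tube B = 7.5 × 15 = 112.5
[tube B] = 2.50 M / 112.5 = 0.0222 M

0.0222 M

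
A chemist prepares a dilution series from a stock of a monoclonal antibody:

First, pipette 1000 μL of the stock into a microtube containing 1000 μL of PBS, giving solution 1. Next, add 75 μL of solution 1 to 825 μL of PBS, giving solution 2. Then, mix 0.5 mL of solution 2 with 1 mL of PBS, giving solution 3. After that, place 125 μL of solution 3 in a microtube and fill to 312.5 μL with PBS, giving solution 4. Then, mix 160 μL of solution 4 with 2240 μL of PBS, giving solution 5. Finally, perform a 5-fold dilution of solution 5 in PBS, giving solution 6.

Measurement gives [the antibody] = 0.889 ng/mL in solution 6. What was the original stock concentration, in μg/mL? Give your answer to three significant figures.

Step 1: 1000 μL + 1000 μL = 2000 μL total → factor 2000/1000 = 2
Step 2: 75 μL + 825 μL = 900 μL total → factor 900/75 = 12
Step 3: 0.5 mL + 1 mL = 1.5 mL total → factor 1.5/0.5 = 3
Step 4: 125 μL brought to 312.5 μL → factor 312.5/125 = 2.5
Step 5: 160 μL + 2240 μL = 2400 μL total → factor 2400/160 = 15
Step 6: 5-fold → factor 5
Overall dilution factor = 2 × 12 × 3 × 2.5 × 15 × 5 = 13500
Stock = 0.889 ng/mL × 13500 = 1.200 × 10^4 ng/mL = 12.0 μg/mL

12.0 μg/mL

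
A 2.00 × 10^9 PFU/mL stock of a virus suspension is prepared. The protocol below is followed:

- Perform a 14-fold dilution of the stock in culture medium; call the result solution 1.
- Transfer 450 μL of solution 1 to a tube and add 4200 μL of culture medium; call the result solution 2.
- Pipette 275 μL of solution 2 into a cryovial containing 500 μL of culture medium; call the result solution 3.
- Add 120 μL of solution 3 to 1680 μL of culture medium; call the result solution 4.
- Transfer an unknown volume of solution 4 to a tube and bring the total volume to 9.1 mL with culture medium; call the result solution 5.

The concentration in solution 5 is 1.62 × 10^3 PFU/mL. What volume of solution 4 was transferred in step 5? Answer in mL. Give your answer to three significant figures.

Step 1: 14-fold → factor 14
Step 2: 450 μL + 4200 μL = 4650 μL total → factor 4650/450 = 10.333
Step 3: 275 μL + 500 μL = 775 μL total → factor 775/275 = 2.8182
Step 4: 120 μL + 1680 μL = 1800 μL total → factor 1800/120 = 15
Step 5: v brought to 9.1 mL → factor = 9.1 mL/v
Product of known-step factors = 6115.5
Overall factor = 2.00 × 10^9 PFU/mL / (1.62 × 10^3 PFU/mL) = 1.2346 × 10^6
Step-5 factor = 1.2346 × 10^6 / 6115.5 = 201.88
v = 9.1 mL / 201.88 = 0.0451 mL

0.0451 mL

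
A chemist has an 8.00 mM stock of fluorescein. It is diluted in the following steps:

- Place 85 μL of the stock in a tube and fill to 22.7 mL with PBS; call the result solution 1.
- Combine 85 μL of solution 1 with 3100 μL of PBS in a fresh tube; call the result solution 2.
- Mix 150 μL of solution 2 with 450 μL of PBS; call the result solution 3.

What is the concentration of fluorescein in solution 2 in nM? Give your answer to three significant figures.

Step 1: 85 μL brought to 22.7 mL → factor 22700/85 = 267.06
Step 2: 85 μL + 3100 μL = 3185 μL total → factor 3185/85 = 37.471
Dilution factor through solution 2 = 267.06 × 37.471 = 10007
[solution 2] = 8.00 mM / 10007 = 0.0007995 mM = 799 nM

799 nM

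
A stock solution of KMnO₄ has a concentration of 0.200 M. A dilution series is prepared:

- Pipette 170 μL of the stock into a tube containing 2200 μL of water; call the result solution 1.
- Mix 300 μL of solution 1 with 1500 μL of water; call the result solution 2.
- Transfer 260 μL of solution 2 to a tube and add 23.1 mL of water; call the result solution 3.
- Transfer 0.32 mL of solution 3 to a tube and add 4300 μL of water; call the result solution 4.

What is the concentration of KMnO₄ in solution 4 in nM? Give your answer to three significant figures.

1.84 × 10^3 nM

Step 1: 170 μL + 2200 μL = 2370 μL total → factor 2370/170 = 13.941
Step 2: 300 μL + 1500 μL = 1800 μL total → factor 1800/300 = 6
Step 3: 260 μL + 23.1 mL = 23360 μL total → factor 23360/260 = 89.846
Step 4: 0.32 mL + 4300 μL = 4.62 mL total → factor 4.62/0.32 = 14.438
Dilution factor through solution 4 = 13.941 × 6 × 89.846 × 14.438 = 1.085 × 10^5
[solution 4] = 0.200 M / 1.085 × 10^5 = 1.843 × 10^-6 M = 1.84 × 10^3 nM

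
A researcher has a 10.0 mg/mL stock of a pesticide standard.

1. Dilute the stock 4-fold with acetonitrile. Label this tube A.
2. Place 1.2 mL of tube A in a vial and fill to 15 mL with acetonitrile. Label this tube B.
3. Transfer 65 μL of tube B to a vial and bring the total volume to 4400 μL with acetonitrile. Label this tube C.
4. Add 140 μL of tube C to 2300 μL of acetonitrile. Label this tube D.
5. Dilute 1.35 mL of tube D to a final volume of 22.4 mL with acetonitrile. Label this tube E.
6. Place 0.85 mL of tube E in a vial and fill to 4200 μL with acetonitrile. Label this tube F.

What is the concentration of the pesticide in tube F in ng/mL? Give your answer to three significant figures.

Step 1: 4-fold → factor 4
Step 2: 1.2 mL brought to 15 mL → factor 15/1.2 = 12.5
Step 3: 65 μL brought to 4400 μL → factor 4400/65 = 67.692
Step 4: 140 μL + 2300 μL = 2440 μL total → factor 2440/140 = 17.429
Step 5: 1.35 mL brought to 22.4 mL → factor 22.4/1.35 = 16.593
Step 6: 0.85 mL brought to 4200 μL → factor 4.2/0.85 = 4.9412
Overall dilution factor = 4 × 12.5 × 67.692 × 17.429 × 16.593 × 4.9412 = 4.8363 × 10^6
Final = 10.0 mg/mL / 4.8363 × 10^6 = 2.068 × 10^-6 mg/mL = 2.07 ng/mL

2.07 ng/mL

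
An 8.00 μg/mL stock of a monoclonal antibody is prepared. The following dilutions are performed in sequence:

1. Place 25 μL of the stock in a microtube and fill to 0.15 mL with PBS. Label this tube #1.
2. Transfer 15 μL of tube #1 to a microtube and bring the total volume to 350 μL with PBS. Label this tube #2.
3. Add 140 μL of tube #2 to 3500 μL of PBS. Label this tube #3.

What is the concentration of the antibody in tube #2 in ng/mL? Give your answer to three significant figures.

57.1 ng/mL

Step 1: 25 μL brought to 0.15 mL → factor 150/25 = 6
Step 2: 15 μL brought to 350 μL → factor 350/15 = 23.333
Dilution factor through tube #2 = 6 × 23.333 = 140
[tube #2] = 8.00 μg/mL / 140 = 0.05714 μg/mL = 57.1 ng/mL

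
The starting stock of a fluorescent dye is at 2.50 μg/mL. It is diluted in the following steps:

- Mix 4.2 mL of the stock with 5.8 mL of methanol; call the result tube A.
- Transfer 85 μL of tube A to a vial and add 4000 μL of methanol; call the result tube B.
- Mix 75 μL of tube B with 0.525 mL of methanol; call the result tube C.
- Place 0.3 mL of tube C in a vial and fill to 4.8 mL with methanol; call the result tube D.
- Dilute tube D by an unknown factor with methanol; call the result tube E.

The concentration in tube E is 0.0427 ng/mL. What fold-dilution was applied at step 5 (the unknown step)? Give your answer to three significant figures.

Step 1: 4.2 mL + 5.8 mL = 10 mL total → factor 10/4.2 = 2.381
Step 2: 85 μL + 4000 μL = 4085 μL total → factor 4085/85 = 48.059
Step 3: 75 μL + 0.525 mL = 600 μL total → factor 600/75 = 8
Step 4: 0.3 mL brought to 4.8 mL → factor 4.8/0.3 = 16
Step 5: unknown factor x
Product of known-step factors = 14646
Overall factor = 2.50 μg/mL / (0.0427 ng/mL) = 58548
x = 58548 / 14646 = 4.00

4.00-fold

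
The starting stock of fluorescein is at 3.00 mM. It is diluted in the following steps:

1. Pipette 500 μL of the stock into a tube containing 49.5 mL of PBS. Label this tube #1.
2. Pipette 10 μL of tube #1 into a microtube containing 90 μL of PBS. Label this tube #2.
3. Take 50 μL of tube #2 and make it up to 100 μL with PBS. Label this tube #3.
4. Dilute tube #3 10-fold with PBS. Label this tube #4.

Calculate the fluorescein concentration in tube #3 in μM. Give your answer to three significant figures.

1.50 μM

Step 1: 500 μL + 49.5 mL = 50000 μL total → factor 50000/500 = 100
Step 2: 10 μL + 90 μL = 100 μL total → factor 100/10 = 10
Step 3: 50 μL brought to 100 μL → factor 100/50 = 2
Dilution factor through tube #3 = 100 × 10 × 2 = 2000
[tube #3] = 3.00 mM / 2000 = 0.001500 mM = 1.50 μM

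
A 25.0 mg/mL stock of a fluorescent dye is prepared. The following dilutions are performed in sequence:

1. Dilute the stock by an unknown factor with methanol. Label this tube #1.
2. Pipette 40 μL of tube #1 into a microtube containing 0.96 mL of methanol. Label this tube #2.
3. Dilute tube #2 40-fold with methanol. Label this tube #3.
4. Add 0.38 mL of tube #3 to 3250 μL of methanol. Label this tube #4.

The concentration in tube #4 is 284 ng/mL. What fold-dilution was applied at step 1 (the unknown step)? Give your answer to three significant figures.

Step 1: unknown factor x
Step 2: 40 μL + 0.96 mL = 1000 μL total → factor 1000/40 = 25
Step 3: 40-fold → factor 40
Step 4: 0.38 mL + 3250 μL = 3.63 mL total → factor 3.63/0.38 = 9.5526
Product of known-step factors = 9552.6
Overall factor = 25.0 mg/mL / (284 ng/mL) = 88028
x = 88028 / 9552.6 = 9.22

9.22-fold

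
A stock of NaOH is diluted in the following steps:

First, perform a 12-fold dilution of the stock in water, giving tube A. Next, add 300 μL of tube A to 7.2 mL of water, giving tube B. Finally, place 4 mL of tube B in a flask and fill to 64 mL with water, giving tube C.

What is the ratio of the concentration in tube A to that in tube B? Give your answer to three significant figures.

25.0

Step 1: 12-fold → factor 12
Step 2: 300 μL + 7.2 mL = 7500 μL total → factor 7500/300 = 25
Dilution factor to tube A = 12; to tube B = 300
[tube A]/[tube B] = (factor to tube B)/(factor to tube A) = 300/12 = 25.0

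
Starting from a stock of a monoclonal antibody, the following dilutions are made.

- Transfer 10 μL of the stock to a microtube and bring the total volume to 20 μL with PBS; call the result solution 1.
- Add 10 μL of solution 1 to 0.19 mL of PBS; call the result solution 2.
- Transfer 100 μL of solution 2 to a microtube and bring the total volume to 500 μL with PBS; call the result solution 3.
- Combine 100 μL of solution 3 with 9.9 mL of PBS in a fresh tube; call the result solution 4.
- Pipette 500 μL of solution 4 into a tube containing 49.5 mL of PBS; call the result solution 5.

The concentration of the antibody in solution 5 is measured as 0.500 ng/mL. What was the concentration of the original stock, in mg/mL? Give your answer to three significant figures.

1.00 mg/mL

Step 1: 10 μL brought to 20 μL → factor 20/10 = 2
Step 2: 10 μL + 0.19 mL = 200 μL total → factor 200/10 = 20
Step 3: 100 μL brought to 500 μL → factor 500/100 = 5
Step 4: 100 μL + 9.9 mL = 10000 μL total → factor 10000/100 = 100
Step 5: 500 μL + 49.5 mL = 50000 μL total → factor 50000/500 = 100
Overall dilution factor = 2 × 20 × 5 × 100 × 100 = 2 × 10^6
Stock = 0.500 ng/mL × 2 × 10^6 = 1.000 × 10^6 ng/mL = 1.00 mg/mL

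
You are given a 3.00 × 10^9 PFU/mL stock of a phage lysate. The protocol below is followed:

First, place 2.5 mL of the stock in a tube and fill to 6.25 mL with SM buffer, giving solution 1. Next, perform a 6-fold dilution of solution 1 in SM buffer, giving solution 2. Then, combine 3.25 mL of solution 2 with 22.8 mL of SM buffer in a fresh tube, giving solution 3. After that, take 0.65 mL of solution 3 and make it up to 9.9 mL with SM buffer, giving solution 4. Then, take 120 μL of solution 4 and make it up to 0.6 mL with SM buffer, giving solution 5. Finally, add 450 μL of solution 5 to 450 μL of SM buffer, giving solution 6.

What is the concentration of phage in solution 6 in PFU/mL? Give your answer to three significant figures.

Step 1: 2.5 mL brought to 6.25 mL → factor 6.25/2.5 = 2.5
Step 2: 6-fold → factor 6
Step 3: 3.25 mL + 22.8 mL = 26.05 mL total → factor 26.05/3.25 = 8.0154
Step 4: 0.65 mL brought to 9.9 mL → factor 9.9/0.65 = 15.231
Step 5: 120 μL brought to 0.6 mL → factor 600/120 = 5
Step 6: 450 μL + 450 μL = 900 μL total → factor 900/450 = 2
Overall dilution factor = 2.5 × 6 × 8.0154 × 15.231 × 5 × 2 = 18312
Final = 3.00 × 10^9 PFU/mL / 18312 = 1.64 × 10^5 PFU/mL

1.64 × 10^5 PFU/mL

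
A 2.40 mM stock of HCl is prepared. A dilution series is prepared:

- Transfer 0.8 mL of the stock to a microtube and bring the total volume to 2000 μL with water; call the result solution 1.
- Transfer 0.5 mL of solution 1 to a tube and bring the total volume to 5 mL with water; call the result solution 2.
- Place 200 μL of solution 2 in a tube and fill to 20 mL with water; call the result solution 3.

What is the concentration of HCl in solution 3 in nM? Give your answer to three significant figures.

Step 1: 0.8 mL brought to 2000 μL → factor 2/0.8 = 2.5
Step 2: 0.5 mL brought to 5 mL → factor 5/0.5 = 10
Step 3: 200 μL brought to 20 mL → factor 20000/200 = 100
Overall dilution factor = 2.5 × 10 × 100 = 2500
Final = 2.40 mM / 2500 = 0.0009600 mM = 960 nM

960 nM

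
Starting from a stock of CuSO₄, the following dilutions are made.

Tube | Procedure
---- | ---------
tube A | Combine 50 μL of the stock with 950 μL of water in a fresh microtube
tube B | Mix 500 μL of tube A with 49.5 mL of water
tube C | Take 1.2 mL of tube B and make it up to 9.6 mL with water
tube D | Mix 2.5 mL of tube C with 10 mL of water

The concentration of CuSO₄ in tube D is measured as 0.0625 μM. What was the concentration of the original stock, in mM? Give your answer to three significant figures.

Step 1: 50 μL + 950 μL = 1000 μL total → factor 1000/50 = 20
Step 2: 500 μL + 49.5 mL = 50000 μL total → factor 50000/500 = 100
Step 3: 1.2 mL brought to 9.6 mL → factor 9.6/1.2 = 8
Step 4: 2.5 mL + 10 mL = 12.5 mL total → factor 12.5/2.5 = 5
Overall dilution factor = 20 × 100 × 8 × 5 = 80000
Stock = 0.0625 μM × 80000 = 5000 μM = 5.00 mM

5.00 mM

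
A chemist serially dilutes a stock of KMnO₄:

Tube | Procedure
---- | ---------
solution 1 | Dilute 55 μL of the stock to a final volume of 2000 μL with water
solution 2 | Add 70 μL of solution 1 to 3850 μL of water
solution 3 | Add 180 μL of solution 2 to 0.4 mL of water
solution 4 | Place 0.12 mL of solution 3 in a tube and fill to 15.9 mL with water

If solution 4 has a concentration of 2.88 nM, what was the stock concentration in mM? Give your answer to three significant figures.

Step 1: 55 μL brought to 2000 μL → factor 2000/55 = 36.364
Step 2: 70 μL + 3850 μL = 3920 μL total → factor 3920/70 = 56
Step 3: 180 μL + 0.4 mL = 580 μL total → factor 580/180 = 3.2222
Step 4: 0.12 mL brought to 15.9 mL → factor 15.9/0.12 = 132.5
Overall dilution factor = 36.364 × 56 × 3.2222 × 132.5 = 8.6941 × 10^5
Stock = 2.88 nM × 8.6941 × 10^5 = 2.504 × 10^6 nM = 2.50 mM

2.50 mM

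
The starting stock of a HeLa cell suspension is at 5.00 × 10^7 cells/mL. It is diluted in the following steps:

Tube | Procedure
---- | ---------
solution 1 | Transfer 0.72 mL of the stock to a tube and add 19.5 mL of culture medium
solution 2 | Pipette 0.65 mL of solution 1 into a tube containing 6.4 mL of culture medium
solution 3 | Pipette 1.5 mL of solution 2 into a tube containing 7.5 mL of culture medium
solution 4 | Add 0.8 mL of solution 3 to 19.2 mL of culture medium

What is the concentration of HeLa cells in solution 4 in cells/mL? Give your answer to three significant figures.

Step 1: 0.72 mL + 19.5 mL = 20.22 mL total → factor 20.22/0.72 = 28.083
Step 2: 0.65 mL + 6.4 mL = 7.05 mL total → factor 7.05/0.65 = 10.846
Step 3: 1.5 mL + 7.5 mL = 9 mL total → factor 9/1.5 = 6
Step 4: 0.8 mL + 19.2 mL = 20 mL total → factor 20/0.8 = 25
Overall dilution factor = 28.083 × 10.846 × 6 × 25 = 45689
Final = 5.00 × 10^7 cells/mL / 45689 = 1.09 × 10^3 cells/mL

1.09 × 10^3 cells/mL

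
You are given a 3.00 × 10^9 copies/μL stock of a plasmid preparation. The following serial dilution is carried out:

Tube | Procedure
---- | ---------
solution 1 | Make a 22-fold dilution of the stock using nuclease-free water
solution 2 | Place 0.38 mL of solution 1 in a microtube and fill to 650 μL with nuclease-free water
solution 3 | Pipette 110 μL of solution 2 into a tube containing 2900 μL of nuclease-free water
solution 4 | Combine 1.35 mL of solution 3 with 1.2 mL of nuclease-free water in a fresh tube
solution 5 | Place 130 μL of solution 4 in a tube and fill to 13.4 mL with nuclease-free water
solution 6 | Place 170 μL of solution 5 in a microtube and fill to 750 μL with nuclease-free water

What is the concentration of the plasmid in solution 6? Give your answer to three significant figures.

Step 1: 22-fold → factor 22
Step 2: 0.38 mL brought to 650 μL → factor 0.65/0.38 = 1.7105
Step 3: 110 μL + 2900 μL = 3010 μL total → factor 3010/110 = 27.364
Step 4: 1.35 mL + 1.2 mL = 2.55 mL total → factor 2.55/1.35 = 1.8889
Step 5: 130 μL brought to 13.4 mL → factor 13400/130 = 103.08
Step 6: 170 μL brought to 750 μL → factor 750/170 = 4.4118
Overall dilution factor = 22 × 1.7105 × 27.364 × 1.8889 × 103.08 × 4.4118 = 8.8452 × 10^5
Final = 3.00 × 10^9 copies/μL / 8.8452 × 10^5 = 3.39 × 10^3 copies/μL

3.39 × 10^3 copies/μL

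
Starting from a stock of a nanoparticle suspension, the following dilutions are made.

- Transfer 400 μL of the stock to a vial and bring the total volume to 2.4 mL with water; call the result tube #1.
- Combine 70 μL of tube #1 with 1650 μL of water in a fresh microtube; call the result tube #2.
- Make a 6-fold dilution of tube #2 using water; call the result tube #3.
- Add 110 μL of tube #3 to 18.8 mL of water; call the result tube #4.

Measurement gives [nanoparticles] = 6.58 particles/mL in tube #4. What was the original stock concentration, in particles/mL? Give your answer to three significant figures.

Step 1: 400 μL brought to 2.4 mL → factor 2400/400 = 6
Step 2: 70 μL + 1650 μL = 1720 μL total → factor 1720/70 = 24.571
Step 3: 6-fold → factor 6
Step 4: 110 μL + 18.8 mL = 18910 μL total → factor 18910/110 = 171.91
Overall dilution factor = 6 × 24.571 × 6 × 171.91 = 1.5207 × 10^5
Stock = 6.58 particles/mL × 1.5207 × 10^5 = 1.00 × 10^6 particles/mL

1.00 × 10^6 particles/mL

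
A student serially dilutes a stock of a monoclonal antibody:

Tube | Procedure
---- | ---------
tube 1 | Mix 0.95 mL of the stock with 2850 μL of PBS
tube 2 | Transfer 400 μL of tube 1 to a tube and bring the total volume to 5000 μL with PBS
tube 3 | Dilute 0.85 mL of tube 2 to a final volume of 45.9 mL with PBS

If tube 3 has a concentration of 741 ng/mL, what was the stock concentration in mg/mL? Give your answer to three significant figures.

Step 1: 0.95 mL + 2850 μL = 3.8 mL total → factor 3.8/0.95 = 4
Step 2: 400 μL brought to 5000 μL → factor 5000/400 = 12.5
Step 3: 0.85 mL brought to 45.9 mL → factor 45.9/0.85 = 54
Overall dilution factor = 4 × 12.5 × 54 = 2700
Stock = 741 ng/mL × 2700 = 2.001 × 10^6 ng/mL = 2.00 mg/mL

2.00 mg/mL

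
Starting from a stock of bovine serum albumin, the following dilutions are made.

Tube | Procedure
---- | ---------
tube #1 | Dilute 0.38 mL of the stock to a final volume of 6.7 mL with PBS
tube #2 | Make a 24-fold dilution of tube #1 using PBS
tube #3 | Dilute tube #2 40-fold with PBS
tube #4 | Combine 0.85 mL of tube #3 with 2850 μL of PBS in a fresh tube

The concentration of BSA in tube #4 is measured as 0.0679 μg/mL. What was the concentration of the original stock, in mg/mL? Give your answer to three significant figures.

5.00 mg/mL

Step 1: 0.38 mL brought to 6.7 mL → factor 6.7/0.38 = 17.632
Step 2: 24-fold → factor 24
Step 3: 40-fold → factor 40
Step 4: 0.85 mL + 2850 μL = 3.7 mL total → factor 3.7/0.85 = 4.3529
Overall dilution factor = 17.632 × 24 × 40 × 4.3529 = 73679
Stock = 0.0679 μg/mL × 73679 = 5003 μg/mL = 5.00 mg/mL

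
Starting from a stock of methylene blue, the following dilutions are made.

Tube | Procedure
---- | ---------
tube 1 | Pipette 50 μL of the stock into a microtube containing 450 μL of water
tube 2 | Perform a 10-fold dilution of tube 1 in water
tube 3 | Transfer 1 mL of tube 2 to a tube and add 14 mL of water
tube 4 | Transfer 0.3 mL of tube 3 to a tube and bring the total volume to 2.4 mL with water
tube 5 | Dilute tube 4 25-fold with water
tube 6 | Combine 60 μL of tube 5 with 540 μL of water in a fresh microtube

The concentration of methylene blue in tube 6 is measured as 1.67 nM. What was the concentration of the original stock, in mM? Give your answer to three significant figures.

5.01 mM

Step 1: 50 μL + 450 μL = 500 μL total → factor 500/50 = 10
Step 2: 10-fold → factor 10
Step 3: 1 mL + 14 mL = 15 mL total → factor 15/1 = 15
Step 4: 0.3 mL brought to 2.4 mL → factor 2.4/0.3 = 8
Step 5: 25-fold → factor 25
Step 6: 60 μL + 540 μL = 600 μL total → factor 600/60 = 10
Overall dilution factor = 10 × 10 × 15 × 8 × 25 × 10 = 3 × 10^6
Stock = 1.67 nM × 3 × 10^6 = 5.010 × 10^6 nM = 5.01 mM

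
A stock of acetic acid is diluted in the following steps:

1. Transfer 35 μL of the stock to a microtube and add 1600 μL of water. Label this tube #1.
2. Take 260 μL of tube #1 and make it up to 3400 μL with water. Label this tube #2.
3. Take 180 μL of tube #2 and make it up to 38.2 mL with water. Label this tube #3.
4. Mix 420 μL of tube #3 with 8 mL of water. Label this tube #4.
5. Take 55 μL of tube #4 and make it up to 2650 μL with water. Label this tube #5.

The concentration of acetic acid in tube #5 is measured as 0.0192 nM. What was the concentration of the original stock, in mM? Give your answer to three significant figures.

Step 1: 35 μL + 1600 μL = 1635 μL total → factor 1635/35 = 46.714
Step 2: 260 μL brought to 3400 μL → factor 3400/260 = 13.077
Step 3: 180 μL brought to 38.2 mL → factor 38200/180 = 212.22
Step 4: 420 μL + 8 mL = 8420 μL total → factor 8420/420 = 20.048
Step 5: 55 μL brought to 2650 μL → factor 2650/55 = 48.182
Overall dilution factor = 46.714 × 13.077 × 212.22 × 20.048 × 48.182 = 1.2523 × 10^8
Stock = 0.0192 nM × 1.2523 × 10^8 = 2.404 × 10^6 nM = 2.40 mM

2.40 mM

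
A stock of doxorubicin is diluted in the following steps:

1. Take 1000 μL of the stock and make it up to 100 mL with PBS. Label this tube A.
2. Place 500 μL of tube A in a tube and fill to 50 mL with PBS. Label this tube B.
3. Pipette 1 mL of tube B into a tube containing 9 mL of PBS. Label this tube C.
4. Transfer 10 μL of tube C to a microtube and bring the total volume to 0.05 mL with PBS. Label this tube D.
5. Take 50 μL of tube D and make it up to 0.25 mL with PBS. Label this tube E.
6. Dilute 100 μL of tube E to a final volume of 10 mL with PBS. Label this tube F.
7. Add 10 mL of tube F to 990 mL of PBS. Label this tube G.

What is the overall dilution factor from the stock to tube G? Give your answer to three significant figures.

Step 1: 1000 μL brought to 100 mL → factor 1 × 10^5/1000 = 100
Step 2: 500 μL brought to 50 mL → factor 50000/500 = 100
Step 3: 1 mL + 9 mL = 10 mL total → factor 10/1 = 10
Step 4: 10 μL brought to 0.05 mL → factor 50/10 = 5
Step 5: 50 μL brought to 0.25 mL → factor 250/50 = 5
Step 6: 100 μL brought to 10 mL → factor 10000/100 = 100
Step 7: 10 mL + 990 mL = 1000 mL total → factor 1000/10 = 100
Overall dilution factor = 100 × 100 × 10 × 5 × 5 × 100 × 100 = 2.5 × 10^10

2.50 × 10^10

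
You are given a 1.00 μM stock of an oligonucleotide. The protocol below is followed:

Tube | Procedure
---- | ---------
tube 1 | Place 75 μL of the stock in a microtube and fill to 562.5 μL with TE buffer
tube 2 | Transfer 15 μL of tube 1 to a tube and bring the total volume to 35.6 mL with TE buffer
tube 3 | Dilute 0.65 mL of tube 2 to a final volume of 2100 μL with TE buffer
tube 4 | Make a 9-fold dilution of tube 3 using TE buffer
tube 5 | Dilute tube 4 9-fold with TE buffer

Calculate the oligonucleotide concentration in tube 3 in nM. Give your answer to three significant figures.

Step 1: 75 μL brought to 562.5 μL → factor 562.5/75 = 7.5
Step 2: 15 μL brought to 35.6 mL → factor 35600/15 = 2373.3
Step 3: 0.65 mL brought to 2100 μL → factor 2.1/0.65 = 3.2308
Dilution factor through tube 3 = 7.5 × 2373.3 × 3.2308 = 57508
[tube 3] = 1.00 μM / 57508 = 1.739 × 10^-5 μM = 0.0174 nM

0.0174 nM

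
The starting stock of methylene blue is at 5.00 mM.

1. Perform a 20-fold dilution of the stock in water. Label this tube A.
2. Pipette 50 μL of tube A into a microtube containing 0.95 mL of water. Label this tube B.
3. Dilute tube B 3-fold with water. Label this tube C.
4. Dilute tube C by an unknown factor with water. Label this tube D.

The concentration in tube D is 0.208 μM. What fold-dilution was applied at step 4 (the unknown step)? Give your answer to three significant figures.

Step 1: 20-fold → factor 20
Step 2: 50 μL + 0.95 mL = 1000 μL total → factor 1000/50 = 20
Step 3: 3-fold → factor 3
Step 4: unknown factor x
Product of known-step factors = 1200
Overall factor = 5.00 mM / (0.208 μM) = 24038
x = 24038 / 1200 = 20.0

20.0-fold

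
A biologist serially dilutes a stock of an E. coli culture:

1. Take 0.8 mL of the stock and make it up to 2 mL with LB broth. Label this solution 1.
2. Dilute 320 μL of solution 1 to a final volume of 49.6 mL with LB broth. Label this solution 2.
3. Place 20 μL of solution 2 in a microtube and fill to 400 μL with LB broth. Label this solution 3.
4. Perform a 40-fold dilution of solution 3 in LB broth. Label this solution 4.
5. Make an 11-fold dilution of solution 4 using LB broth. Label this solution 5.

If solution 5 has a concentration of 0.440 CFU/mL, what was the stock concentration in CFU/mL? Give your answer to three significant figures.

1.50 × 10^6 CFU/mL

Step 1: 0.8 mL brought to 2 mL → factor 2/0.8 = 2.5
Step 2: 320 μL brought to 49.6 mL → factor 49600/320 = 155
Step 3: 20 μL brought to 400 μL → factor 400/20 = 20
Step 4: 40-fold → factor 40
Step 5: 11-fold → factor 11
Overall dilution factor = 2.5 × 155 × 20 × 40 × 11 = 3.41 × 10^6
Stock = 0.440 CFU/mL × 3.41 × 10^6 = 1.50 × 10^6 CFU/mL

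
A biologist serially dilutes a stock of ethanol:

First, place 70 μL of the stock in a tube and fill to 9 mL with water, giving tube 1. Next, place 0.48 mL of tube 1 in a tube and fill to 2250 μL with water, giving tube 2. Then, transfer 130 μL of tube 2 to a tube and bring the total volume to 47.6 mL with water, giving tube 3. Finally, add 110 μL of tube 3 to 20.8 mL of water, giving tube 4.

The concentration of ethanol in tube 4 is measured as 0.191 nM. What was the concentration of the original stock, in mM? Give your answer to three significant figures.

Step 1: 70 μL brought to 9 mL → factor 9000/70 = 128.57
Step 2: 0.48 mL brought to 2250 μL → factor 2.25/0.48 = 4.6875
Step 3: 130 μL brought to 47.6 mL → factor 47600/130 = 366.15
Step 4: 110 μL + 20.8 mL = 20910 μL total → factor 20910/110 = 190.09
Overall dilution factor = 128.57 × 4.6875 × 366.15 × 190.09 = 4.1948 × 10^7
Stock = 0.191 nM × 4.1948 × 10^7 = 8.012 × 10^6 nM = 8.01 mM

8.01 mM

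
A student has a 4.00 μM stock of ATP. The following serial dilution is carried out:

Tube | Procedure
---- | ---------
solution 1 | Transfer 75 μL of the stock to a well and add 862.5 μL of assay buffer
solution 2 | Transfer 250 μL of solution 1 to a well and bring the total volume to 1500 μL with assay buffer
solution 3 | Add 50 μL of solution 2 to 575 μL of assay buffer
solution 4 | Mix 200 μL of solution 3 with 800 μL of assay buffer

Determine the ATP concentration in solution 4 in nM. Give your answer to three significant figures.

Step 1: 75 μL + 862.5 μL = 937.5 μL total → factor 937.5/75 = 12.5
Step 2: 250 μL brought to 1500 μL → factor 1500/250 = 6
Step 3: 50 μL + 575 μL = 625 μL total → factor 625/50 = 12.5
Step 4: 200 μL + 800 μL = 1000 μL total → factor 1000/200 = 5
Overall dilution factor = 12.5 × 6 × 12.5 × 5 = 4687.5
Final = 4.00 μM / 4687.5 = 0.0008533 μM = 0.853 nM

0.853 nM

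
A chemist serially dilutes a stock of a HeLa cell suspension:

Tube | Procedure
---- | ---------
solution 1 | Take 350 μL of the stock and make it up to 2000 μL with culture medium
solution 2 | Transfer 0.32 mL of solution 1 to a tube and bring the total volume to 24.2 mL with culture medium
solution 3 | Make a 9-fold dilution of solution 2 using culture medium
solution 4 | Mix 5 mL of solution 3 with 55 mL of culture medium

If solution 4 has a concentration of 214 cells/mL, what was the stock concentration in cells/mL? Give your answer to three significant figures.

9.99 × 10^6 cells/mL

Step 1: 350 μL brought to 2000 μL → factor 2000/350 = 5.7143
Step 2: 0.32 mL brought to 24.2 mL → factor 24.2/0.32 = 75.625
Step 3: 9-fold → factor 9
Step 4: 5 mL + 55 mL = 60 mL total → factor 60/5 = 12
Overall dilution factor = 5.7143 × 75.625 × 9 × 12 = 46671
Stock = 214 cells/mL × 46671 = 9.99 × 10^6 cells/mL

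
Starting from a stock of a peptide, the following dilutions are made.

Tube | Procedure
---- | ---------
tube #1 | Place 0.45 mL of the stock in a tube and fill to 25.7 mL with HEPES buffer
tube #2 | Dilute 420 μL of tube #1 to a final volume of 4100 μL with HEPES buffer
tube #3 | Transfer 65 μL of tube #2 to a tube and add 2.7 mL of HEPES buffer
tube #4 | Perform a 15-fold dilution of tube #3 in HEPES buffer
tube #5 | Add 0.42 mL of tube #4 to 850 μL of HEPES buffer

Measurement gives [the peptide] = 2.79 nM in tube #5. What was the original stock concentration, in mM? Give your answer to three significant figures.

3.00 mM

Step 1: 0.45 mL brought to 25.7 mL → factor 25.7/0.45 = 57.111
Step 2: 420 μL brought to 4100 μL → factor 4100/420 = 9.7619
Step 3: 65 μL + 2.7 mL = 2765 μL total → factor 2765/65 = 42.538
Step 4: 15-fold → factor 15
Step 5: 0.42 mL + 850 μL = 1.27 mL total → factor 1.27/0.42 = 3.0238
Overall dilution factor = 57.111 × 9.7619 × 42.538 × 15 × 3.0238 = 1.0757 × 10^6
Stock = 2.79 nM × 1.0757 × 10^6 = 3.001 × 10^6 nM = 3.00 mM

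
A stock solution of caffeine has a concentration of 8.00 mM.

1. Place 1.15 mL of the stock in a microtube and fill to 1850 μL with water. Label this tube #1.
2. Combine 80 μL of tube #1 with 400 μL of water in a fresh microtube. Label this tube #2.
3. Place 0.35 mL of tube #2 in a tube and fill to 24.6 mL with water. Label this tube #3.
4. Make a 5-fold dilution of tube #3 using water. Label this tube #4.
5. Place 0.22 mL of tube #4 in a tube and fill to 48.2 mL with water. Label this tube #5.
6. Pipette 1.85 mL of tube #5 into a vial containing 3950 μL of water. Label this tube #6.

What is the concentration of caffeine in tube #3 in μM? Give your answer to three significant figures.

11.8 μM

Step 1: 1.15 mL brought to 1850 μL → factor 1.85/1.15 = 1.6087
Step 2: 80 μL + 400 μL = 480 μL total → factor 480/80 = 6
Step 3: 0.35 mL brought to 24.6 mL → factor 24.6/0.35 = 70.286
Dilution factor through tube #3 = 1.6087 × 6 × 70.286 = 678.41
[tube #3] = 8.00 mM / 678.41 = 0.01179 mM = 11.8 μM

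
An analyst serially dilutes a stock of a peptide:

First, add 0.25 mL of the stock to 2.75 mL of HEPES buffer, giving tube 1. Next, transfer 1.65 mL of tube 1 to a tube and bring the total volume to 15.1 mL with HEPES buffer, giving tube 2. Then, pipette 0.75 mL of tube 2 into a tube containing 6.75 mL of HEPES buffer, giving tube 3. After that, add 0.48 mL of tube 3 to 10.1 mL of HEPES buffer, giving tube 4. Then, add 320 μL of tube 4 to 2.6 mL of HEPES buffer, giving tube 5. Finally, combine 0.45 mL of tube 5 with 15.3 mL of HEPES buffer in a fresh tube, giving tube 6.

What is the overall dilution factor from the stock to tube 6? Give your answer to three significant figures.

Step 1: 0.25 mL + 2.75 mL = 3 mL total → factor 3/0.25 = 12
Step 2: 1.65 mL brought to 15.1 mL → factor 15.1/1.65 = 9.1515
Step 3: 0.75 mL + 6.75 mL = 7.5 mL total → factor 7.5/0.75 = 10
Step 4: 0.48 mL + 10.1 mL = 10.58 mL total → factor 10.58/0.48 = 22.042
Step 5: 320 μL + 2.6 mL = 2920 μL total → factor 2920/320 = 9.125
Step 6: 0.45 mL + 15.3 mL = 15.75 mL total → factor 15.75/0.45 = 35
Overall dilution factor = 12 × 9.1515 × 10 × 22.042 × 9.125 × 35 = 7.7307 × 10^6

7.73 × 10^6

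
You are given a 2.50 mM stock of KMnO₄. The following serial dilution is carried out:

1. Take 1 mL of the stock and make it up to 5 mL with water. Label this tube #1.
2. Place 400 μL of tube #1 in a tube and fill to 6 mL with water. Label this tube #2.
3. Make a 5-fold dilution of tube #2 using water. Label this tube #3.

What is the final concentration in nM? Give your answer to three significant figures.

6.67 × 10^3 nM

Step 1: 1 mL brought to 5 mL → factor 5/1 = 5
Step 2: 400 μL brought to 6 mL → factor 6000/400 = 15
Step 3: 5-fold → factor 5
Overall dilution factor = 5 × 15 × 5 = 375
Final = 2.50 mM / 375 = 0.006667 mM = 6.67 × 10^3 nM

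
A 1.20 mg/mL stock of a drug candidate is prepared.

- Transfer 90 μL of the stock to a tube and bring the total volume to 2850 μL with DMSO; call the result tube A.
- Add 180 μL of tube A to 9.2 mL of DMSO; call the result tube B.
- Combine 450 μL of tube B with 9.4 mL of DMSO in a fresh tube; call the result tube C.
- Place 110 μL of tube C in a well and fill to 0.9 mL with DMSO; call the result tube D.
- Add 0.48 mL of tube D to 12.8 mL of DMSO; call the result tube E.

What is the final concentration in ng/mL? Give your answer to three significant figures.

Step 1: 90 μL brought to 2850 μL → factor 2850/90 = 31.667
Step 2: 180 μL + 9.2 mL = 9380 μL total → factor 9380/180 = 52.111
Step 3: 450 μL + 9.4 mL = 9850 μL total → factor 9850/450 = 21.889
Step 4: 110 μL brought to 0.9 mL → factor 900/110 = 8.1818
Step 5: 0.48 mL + 12.8 mL = 13.28 mL total → factor 13.28/0.48 = 27.667
Overall dilution factor = 31.667 × 52.111 × 21.889 × 8.1818 × 27.667 = 8.1764 × 10^6
Final = 1.20 mg/mL / 8.1764 × 10^6 = 1.468 × 10^-7 mg/mL = 0.147 ng/mL

0.147 ng/mL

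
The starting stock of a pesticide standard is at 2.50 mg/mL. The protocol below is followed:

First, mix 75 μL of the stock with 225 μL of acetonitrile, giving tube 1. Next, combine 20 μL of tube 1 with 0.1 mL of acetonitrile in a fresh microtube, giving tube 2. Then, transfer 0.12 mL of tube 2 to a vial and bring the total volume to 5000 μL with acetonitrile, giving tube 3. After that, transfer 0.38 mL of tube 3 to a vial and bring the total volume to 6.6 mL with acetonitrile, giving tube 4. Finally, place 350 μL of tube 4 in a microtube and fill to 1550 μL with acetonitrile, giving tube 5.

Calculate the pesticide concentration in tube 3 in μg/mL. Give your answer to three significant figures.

Step 1: 75 μL + 225 μL = 300 μL total → factor 300/75 = 4
Step 2: 20 μL + 0.1 mL = 120 μL total → factor 120/20 = 6
Step 3: 0.12 mL brought to 5000 μL → factor 5/0.12 = 41.667
Dilution factor through tube 3 = 4 × 6 × 41.667 = 1000
[tube 3] = 2.50 mg/mL / 1000 = 0.002500 mg/mL = 2.50 μg/mL

2.50 μg/mL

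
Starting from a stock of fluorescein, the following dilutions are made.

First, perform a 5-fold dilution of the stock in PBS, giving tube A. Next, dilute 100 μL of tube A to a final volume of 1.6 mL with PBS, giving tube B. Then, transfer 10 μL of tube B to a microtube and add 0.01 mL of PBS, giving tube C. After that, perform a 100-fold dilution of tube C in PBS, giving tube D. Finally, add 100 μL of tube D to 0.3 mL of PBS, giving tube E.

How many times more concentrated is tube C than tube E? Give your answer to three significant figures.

400

Step 1: 5-fold → factor 5
Step 2: 100 μL brought to 1.6 mL → factor 1600/100 = 16
Step 3: 10 μL + 0.01 mL = 20 μL total → factor 20/10 = 2
Step 4: 100-fold → factor 100
Step 5: 100 μL + 0.3 mL = 400 μL total → factor 400/100 = 4
Dilution factor to tube C = 160; to tube E = 64000
[tube C]/[tube E] = (factor to tube E)/(factor to tube C) = 64000/160 = 400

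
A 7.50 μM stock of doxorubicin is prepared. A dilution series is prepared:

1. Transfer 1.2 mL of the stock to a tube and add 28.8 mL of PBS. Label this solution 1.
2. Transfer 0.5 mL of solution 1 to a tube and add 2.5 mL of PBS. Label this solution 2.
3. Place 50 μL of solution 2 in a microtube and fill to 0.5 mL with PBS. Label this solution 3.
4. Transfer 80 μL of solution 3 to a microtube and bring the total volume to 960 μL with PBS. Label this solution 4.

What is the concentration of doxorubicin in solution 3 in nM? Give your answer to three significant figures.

5.00 nM

Step 1: 1.2 mL + 28.8 mL = 30 mL total → factor 30/1.2 = 25
Step 2: 0.5 mL + 2.5 mL = 3 mL total → factor 3/0.5 = 6
Step 3: 50 μL brought to 0.5 mL → factor 500/50 = 10
Dilution factor through solution 3 = 25 × 6 × 10 = 1500
[solution 3] = 7.50 μM / 1500 = 0.005000 μM = 5.00 nM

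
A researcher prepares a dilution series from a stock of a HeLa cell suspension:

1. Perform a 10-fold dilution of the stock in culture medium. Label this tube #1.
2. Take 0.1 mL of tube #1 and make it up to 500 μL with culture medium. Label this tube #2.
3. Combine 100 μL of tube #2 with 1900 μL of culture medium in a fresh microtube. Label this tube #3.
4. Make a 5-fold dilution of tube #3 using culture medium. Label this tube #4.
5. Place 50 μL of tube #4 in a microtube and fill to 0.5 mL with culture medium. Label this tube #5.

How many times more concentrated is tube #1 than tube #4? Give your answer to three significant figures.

500

Step 1: 10-fold → factor 10
Step 2: 0.1 mL brought to 500 μL → factor 0.5/0.1 = 5
Step 3: 100 μL + 1900 μL = 2000 μL total → factor 2000/100 = 20
Step 4: 5-fold → factor 5
Dilution factor to tube #1 = 10; to tube #4 = 5000
[tube #1]/[tube #4] = (factor to tube #4)/(factor to tube #1) = 5000/10 = 500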